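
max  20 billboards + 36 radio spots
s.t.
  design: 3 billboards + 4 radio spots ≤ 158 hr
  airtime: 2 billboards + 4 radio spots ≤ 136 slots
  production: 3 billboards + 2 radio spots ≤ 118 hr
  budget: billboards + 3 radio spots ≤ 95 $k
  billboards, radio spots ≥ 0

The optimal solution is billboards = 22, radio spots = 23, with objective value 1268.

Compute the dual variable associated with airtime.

At the optimum: design uses 158 of 158 (binding); airtime uses 136 of 136 (binding); production uses 112 of 118 (slack = 6); budget uses 91 of 95 (slack = 4).
Slack constraints have shadow price 0 (complementary slackness).
Dual feasibility on the basic columns requires 3·y_design + 2·y_airtime = 20, 4·y_design + 4·y_airtime = 36.
This yields shadow prices y_design = 2, y_airtime = 7.
Shadow price of airtime = 7.

7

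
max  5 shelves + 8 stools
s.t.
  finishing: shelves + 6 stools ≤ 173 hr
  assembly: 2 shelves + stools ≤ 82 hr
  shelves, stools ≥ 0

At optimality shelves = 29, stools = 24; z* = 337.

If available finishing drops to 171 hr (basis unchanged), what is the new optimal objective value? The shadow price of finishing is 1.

Δb = -2, so new z* = 337 + (1)·(-2) = 337 − 2 = 335.

335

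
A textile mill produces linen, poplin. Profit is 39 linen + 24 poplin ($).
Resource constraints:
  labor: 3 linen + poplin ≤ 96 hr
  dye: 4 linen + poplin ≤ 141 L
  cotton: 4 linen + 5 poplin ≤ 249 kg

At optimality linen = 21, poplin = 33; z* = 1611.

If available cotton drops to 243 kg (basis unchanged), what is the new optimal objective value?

At the optimum: labor uses 96 of 96 (binding); dye uses 117 of 141 (slack = 24); cotton uses 249 of 249 (binding).
Since dye is not tight, its dual is 0.
Dual feasibility on the basic columns requires 3·y_labor + 4·y_cotton = 39, 1·y_labor + 5·y_cotton = 24.
→ y_labor = 9 and y_cotton = 3.
Δz = y_cotton·Δb = 3 × (-6) = -18, so new z* = 1611 − 18 = 1593.

1593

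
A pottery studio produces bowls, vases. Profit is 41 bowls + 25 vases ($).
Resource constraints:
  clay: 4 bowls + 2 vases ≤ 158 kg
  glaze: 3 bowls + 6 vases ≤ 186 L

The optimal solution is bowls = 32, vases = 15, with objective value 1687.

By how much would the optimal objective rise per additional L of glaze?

1

At the optimum: clay uses 158 of 158 (binding); glaze uses 186 of 186 (binding).
The binding rows give the dual system: 4·y_clay + 3·y_glaze = 41 and 2·y_clay + 6·y_glaze = 25.
Solving: y_clay = 9.5, y_glaze = 1.
Shadow price of glaze = 1.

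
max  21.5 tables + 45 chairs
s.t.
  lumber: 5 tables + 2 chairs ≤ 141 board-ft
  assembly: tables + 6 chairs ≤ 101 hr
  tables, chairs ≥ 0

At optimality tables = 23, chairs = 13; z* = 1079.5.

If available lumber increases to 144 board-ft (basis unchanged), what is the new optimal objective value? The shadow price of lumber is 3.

Δb = 3, so new z* = 1079.5 + (3)·(3) = 1079.5 + 9 = 1088.5.

1088.5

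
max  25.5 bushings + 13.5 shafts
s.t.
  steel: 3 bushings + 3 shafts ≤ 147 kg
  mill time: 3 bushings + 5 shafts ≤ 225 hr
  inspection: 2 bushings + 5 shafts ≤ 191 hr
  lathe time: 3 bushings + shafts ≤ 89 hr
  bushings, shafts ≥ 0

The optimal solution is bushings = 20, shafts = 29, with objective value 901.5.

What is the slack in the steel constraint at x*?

0

steel used = 3·20 + 3·29 = 147; slack = 147 − 147 = 0.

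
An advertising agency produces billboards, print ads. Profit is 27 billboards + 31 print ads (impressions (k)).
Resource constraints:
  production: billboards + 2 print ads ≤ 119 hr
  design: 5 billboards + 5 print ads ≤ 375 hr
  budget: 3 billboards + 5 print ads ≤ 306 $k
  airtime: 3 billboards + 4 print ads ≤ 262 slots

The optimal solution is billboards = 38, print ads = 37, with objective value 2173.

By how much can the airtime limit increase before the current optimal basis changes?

3.5

Binding constraints: design, airtime. The basis is B = [[5,5],[3,4]] with det 5.
Per unit increase in airtime, x* moves by d = (-1, 1).
The basis stays optimal until budget becomes binding; allowable increase = 3.5 slots.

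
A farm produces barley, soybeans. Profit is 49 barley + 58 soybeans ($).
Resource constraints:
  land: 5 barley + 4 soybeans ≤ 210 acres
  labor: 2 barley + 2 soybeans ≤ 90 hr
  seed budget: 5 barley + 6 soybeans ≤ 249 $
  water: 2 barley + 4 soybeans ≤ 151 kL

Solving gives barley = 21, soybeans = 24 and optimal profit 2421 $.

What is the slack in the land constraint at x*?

land used = 5·21 + 4·24 = 201; slack = 210 − 201 = 9.

9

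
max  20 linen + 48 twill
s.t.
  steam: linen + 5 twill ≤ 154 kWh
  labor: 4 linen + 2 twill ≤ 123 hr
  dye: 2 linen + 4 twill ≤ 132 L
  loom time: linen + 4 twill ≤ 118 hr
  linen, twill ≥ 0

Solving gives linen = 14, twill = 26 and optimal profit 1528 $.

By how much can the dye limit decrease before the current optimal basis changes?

14

Binding constraints: dye, loom time. The basis is B = [[2,4],[1,4]] with det 4.
Per unit decrease in dye, x* moves by d = (-1, 0.25).
The basis stays optimal until linen reaches 0; allowable decrease = 14 L.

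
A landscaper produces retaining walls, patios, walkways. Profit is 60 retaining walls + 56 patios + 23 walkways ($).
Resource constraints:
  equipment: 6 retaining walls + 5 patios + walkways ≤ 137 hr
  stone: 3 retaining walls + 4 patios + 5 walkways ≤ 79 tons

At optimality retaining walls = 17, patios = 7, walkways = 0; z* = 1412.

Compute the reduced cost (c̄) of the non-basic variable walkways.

-5

Both equipment and stone are binding at x*.
The binding rows give the dual system: 6·y_equipment + 3·y_stone = 60 and 5·y_equipment + 4·y_stone = 56.
This yields shadow prices y_equipment = 8, y_stone = 4.
Reduced cost of walkways: c₃ − yᵀa₃ = 23 − (8·1 + 4·5) = 23 − 28 = -5.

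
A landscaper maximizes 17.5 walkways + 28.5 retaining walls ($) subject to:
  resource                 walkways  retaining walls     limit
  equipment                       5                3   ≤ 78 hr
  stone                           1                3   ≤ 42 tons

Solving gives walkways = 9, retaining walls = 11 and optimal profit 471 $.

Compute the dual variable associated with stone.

7.5

At the optimum: equipment uses 78 of 78 (binding); stone uses 42 of 42 (binding).
From A_Bᵀ y = c: 5·y_equipment + 1·y_stone = 17.5; 3·y_equipment + 3·y_stone = 28.5.
→ y_equipment = 2 and y_stone = 7.5.
Shadow price of stone = 7.5.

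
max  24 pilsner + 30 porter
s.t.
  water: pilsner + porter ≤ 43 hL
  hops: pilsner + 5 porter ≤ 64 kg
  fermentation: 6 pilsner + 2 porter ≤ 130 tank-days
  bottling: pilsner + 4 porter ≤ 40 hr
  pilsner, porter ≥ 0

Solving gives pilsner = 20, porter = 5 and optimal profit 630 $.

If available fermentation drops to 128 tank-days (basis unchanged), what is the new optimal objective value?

624

At the optimum: water uses 25 of 43 (slack = 18); hops uses 45 of 64 (slack = 19); fermentation uses 130 of 130 (binding); bottling uses 40 of 40 (binding).
By complementary slackness, y = 0 for the non-binding constraints.
From A_Bᵀ y = c: 6·y_fermentation + 1·y_bottling = 24; 2·y_fermentation + 4·y_bottling = 30.
Solving: y_fermentation = 3, y_bottling = 6.
Δz = y_fermentation·Δb = 3 × (-2) = -6, so new z* = 630 − 6 = 624.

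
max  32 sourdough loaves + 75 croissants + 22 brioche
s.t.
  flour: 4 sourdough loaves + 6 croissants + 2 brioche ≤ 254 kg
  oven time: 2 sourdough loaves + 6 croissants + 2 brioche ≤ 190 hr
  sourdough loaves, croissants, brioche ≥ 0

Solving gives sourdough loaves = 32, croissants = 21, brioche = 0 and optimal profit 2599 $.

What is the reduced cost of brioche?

-3

Both flour and oven time are binding at x*.
The binding rows give the dual system: 4·y_flour + 2·y_oven time = 32 and 6·y_flour + 6·y_oven time = 75.
Solving: y_flour = 3.5, y_oven time = 9.
Reduced cost of brioche: c₃ − yᵀa₃ = 22 − (3.5·2 + 9·2) = 22 − 25 = -3.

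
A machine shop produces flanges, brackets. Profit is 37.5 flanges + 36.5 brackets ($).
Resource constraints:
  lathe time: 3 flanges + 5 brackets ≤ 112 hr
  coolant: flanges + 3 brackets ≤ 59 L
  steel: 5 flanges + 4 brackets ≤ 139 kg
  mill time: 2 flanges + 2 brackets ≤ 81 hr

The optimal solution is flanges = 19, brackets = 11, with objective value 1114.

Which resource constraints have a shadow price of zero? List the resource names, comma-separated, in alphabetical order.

coolant, mill time

lathe time: 112/112 (binding)
coolant: 52/59 (slack 7)
steel: 139/139 (binding)
mill time: 60/81 (slack 21)
By complementary slackness, a constraint with positive slack has shadow price 0 → coolant, mill time.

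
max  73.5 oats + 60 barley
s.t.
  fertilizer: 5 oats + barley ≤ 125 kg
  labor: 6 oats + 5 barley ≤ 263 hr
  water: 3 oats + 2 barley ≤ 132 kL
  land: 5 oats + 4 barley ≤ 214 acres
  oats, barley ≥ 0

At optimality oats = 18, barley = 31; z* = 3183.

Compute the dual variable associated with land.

Check each constraint at x*: fertilizer 121/125 (slack 4); labor 263/263 (tight); water 116/132 (slack 16); land 214/214 (tight).
Since fertilizer, water are not tight, their duals are 0.
From A_Bᵀ y = c: 6·y_labor + 5·y_land = 73.5; 5·y_labor + 4·y_land = 60.
Solving: y_labor = 6, y_land = 7.5.
Shadow price of land = 7.5.

7.5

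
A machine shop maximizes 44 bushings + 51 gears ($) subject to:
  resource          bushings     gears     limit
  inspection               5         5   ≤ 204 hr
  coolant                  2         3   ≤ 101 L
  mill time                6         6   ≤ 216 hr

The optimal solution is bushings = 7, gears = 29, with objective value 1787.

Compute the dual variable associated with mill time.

5

Binding: coolant and mill time. Non-binding: inspection (24 unused).
By complementary slackness, y = 0 for the non-binding constraint.
From A_Bᵀ y = c: 2·y_coolant + 6·y_mill time = 44; 3·y_coolant + 6·y_mill time = 51.
→ y_coolant = 7 and y_mill time = 5.
Shadow price of mill time = 5.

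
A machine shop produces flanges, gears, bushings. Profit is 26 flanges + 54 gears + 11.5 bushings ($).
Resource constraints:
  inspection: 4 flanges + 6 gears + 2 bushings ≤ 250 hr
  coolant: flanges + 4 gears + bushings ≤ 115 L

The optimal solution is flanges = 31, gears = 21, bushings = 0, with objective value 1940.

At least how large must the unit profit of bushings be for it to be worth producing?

At the optimum: inspection uses 250 of 250 (binding); coolant uses 115 of 115 (binding).
Dual feasibility on the basic columns requires 4·y_inspection + 1·y_coolant = 26, 6·y_inspection + 4·y_coolant = 54.
This yields shadow prices y_inspection = 5, y_coolant = 6.
bushings enters the basis when its profit ≥ yᵀa₃ = 5·2 + 6·1 = 16.

16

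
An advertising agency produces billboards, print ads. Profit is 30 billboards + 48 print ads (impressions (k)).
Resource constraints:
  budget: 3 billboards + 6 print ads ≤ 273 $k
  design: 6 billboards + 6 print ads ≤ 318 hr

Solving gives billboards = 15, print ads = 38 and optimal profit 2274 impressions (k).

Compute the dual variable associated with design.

2

At the optimum: budget uses 273 of 273 (binding); design uses 318 of 318 (binding).
The binding rows give the dual system: 3·y_budget + 6·y_design = 30 and 6·y_budget + 6·y_design = 48.
This yields shadow prices y_budget = 6, y_design = 2.
Shadow price of design = 2.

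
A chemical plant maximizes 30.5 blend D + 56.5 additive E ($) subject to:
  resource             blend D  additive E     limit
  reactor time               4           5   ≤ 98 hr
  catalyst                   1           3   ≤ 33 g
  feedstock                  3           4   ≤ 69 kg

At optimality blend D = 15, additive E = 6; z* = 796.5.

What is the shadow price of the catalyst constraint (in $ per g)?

9.5

Binding: catalyst and feedstock. Non-binding: reactor time (8 unused).
By complementary slackness, y = 0 for the non-binding constraint.
From A_Bᵀ y = c: 1·y_catalyst + 3·y_feedstock = 30.5; 3·y_catalyst + 4·y_feedstock = 56.5.
→ y_catalyst = 9.5 and y_feedstock = 7.
Shadow price of catalyst = 9.5.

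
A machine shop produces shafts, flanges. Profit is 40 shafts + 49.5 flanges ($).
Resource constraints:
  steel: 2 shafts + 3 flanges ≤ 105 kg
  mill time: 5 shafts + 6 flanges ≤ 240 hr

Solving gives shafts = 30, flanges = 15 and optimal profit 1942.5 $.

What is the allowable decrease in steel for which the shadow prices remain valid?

9

Binding constraints: steel, mill time. The basis is B = [[2,3],[5,6]] with det -3.
Per unit decrease in steel, x* moves by d = (2, -1.6667).
The basis stays optimal until flanges reaches 0; allowable decrease = 9 kg.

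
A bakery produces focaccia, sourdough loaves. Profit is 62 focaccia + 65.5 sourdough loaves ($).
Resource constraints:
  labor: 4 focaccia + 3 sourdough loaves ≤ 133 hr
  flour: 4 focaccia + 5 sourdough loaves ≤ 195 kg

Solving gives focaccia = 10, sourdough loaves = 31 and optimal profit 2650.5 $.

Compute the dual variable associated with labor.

6

At the optimum: labor uses 133 of 133 (binding); flour uses 195 of 195 (binding).
Dual feasibility on the basic columns requires 4·y_labor + 4·y_flour = 62, 3·y_labor + 5·y_flour = 65.5.
→ y_labor = 6 and y_flour = 9.5.
Shadow price of labor = 6.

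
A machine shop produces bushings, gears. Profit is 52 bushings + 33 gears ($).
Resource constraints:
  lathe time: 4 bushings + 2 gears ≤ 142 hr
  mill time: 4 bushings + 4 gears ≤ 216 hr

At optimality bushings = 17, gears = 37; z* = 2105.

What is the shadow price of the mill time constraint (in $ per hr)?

At the optimum: lathe time uses 142 of 142 (binding); mill time uses 216 of 216 (binding).
The binding rows give the dual system: 4·y_lathe time + 4·y_mill time = 52 and 2·y_lathe time + 4·y_mill time = 33.
→ y_lathe time = 9.5 and y_mill time = 3.5.
Shadow price of mill time = 3.5.

3.5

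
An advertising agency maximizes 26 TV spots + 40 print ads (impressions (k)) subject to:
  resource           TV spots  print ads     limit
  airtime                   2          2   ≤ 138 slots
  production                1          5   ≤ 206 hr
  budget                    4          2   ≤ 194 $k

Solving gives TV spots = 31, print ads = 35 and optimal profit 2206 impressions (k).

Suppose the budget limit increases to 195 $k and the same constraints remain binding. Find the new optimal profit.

Binding: production and budget. Non-binding: airtime (6 unused).
Since airtime is not tight, its dual is 0.
Dual feasibility on the basic columns requires 1·y_production + 4·y_budget = 26, 5·y_production + 2·y_budget = 40.
→ y_production = 6 and y_budget = 5.
Δz = y_budget·Δb = 5 × (1) = 5, so new z* = 2206 + 5 = 2211.

2211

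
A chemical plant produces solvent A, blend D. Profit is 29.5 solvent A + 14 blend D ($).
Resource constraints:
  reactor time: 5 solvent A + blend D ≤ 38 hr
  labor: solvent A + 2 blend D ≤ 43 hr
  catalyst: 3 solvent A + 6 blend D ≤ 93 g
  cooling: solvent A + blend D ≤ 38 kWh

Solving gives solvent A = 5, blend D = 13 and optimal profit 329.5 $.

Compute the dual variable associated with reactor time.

Binding: reactor time and catalyst. Non-binding: labor (12 unused), cooling (20 unused).
Since labor, cooling are not tight, their duals are 0.
Dual feasibility on the basic columns requires 5·y_reactor time + 3·y_catalyst = 29.5, 1·y_reactor time + 6·y_catalyst = 14.
This yields shadow prices y_reactor time = 5, y_catalyst = 1.5.
Shadow price of reactor time = 5.

5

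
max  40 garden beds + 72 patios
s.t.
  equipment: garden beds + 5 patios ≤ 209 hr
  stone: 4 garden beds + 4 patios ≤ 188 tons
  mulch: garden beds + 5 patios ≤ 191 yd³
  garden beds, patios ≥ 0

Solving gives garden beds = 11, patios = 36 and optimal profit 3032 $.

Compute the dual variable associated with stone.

8

At the optimum: equipment uses 191 of 209 (slack = 18); stone uses 188 of 188 (binding); mulch uses 191 of 191 (binding).
By complementary slackness, y = 0 for the non-binding constraint.
Dual feasibility on the basic columns requires 4·y_stone + 1·y_mulch = 40, 4·y_stone + 5·y_mulch = 72.
Solving: y_stone = 8, y_mulch = 8.
Shadow price of stone = 8.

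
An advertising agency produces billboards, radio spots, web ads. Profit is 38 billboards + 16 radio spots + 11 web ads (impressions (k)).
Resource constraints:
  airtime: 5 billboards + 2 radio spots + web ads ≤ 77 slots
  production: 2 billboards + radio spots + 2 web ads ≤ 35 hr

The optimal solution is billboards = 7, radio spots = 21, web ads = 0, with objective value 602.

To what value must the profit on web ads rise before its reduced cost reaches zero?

14

Both airtime and production are binding at x*.
The binding rows give the dual system: 5·y_airtime + 2·y_production = 38 and 2·y_airtime + 1·y_production = 16.
Solving: y_airtime = 6, y_production = 4.
web ads enters the basis when its profit ≥ yᵀa₃ = 6·1 + 4·2 = 14.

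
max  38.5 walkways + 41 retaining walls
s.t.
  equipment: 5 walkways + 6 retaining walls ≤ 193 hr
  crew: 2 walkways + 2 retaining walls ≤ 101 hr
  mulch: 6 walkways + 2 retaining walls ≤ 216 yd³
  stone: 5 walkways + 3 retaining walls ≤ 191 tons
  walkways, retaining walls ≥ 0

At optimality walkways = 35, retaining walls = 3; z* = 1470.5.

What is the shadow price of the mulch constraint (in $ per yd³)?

1

Check each constraint at x*: equipment 193/193 (tight); crew 76/101 (slack 25); mulch 216/216 (tight); stone 184/191 (slack 7).
By complementary slackness, y = 0 for the non-binding constraints.
Dual feasibility on the basic columns requires 5·y_equipment + 6·y_mulch = 38.5, 6·y_equipment + 2·y_mulch = 41.
Solving: y_equipment = 6.5, y_mulch = 1.
Shadow price of mulch = 1.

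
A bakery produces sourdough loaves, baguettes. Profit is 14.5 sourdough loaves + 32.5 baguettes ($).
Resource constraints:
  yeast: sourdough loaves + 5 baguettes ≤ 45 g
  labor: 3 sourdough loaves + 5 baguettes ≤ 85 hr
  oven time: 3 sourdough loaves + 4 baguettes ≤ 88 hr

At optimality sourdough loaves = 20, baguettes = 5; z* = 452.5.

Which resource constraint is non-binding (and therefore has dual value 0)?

oven time

yeast: 45/45 (binding)
labor: 85/85 (binding)
oven time: 80/88 (slack 8)
By complementary slackness, a constraint with positive slack has shadow price 0 → oven time.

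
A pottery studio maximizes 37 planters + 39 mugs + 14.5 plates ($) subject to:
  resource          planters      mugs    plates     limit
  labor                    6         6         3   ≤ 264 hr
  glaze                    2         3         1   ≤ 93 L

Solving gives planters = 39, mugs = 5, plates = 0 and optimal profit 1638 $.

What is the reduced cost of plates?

-4

Check each constraint at x*: labor 264/264 (tight); glaze 93/93 (tight).
The binding rows give the dual system: 6·y_labor + 2·y_glaze = 37 and 6·y_labor + 3·y_glaze = 39.
Solving: y_labor = 5.5, y_glaze = 2.
Reduced cost of plates: c₃ − yᵀa₃ = 14.5 − (5.5·3 + 2·1) = 14.5 − 18.5 = -4.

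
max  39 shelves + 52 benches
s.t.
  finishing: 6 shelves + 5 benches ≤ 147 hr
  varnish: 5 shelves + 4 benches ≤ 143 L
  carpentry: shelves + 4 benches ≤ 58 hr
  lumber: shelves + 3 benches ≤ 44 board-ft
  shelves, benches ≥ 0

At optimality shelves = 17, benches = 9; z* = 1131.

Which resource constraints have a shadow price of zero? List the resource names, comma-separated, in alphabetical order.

finishing: 147/147 (binding)
varnish: 121/143 (slack 22)
carpentry: 53/58 (slack 5)
lumber: 44/44 (binding)
By complementary slackness, a constraint with positive slack has shadow price 0 → carpentry, varnish.

carpentry, varnish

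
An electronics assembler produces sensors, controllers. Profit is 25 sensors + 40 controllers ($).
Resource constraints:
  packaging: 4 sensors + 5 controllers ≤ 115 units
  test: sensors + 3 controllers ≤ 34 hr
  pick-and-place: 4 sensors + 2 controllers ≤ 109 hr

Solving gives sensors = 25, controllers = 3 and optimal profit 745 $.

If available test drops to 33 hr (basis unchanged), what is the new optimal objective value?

Binding: packaging and test. Non-binding: pick-and-place (3 unused).
By complementary slackness, y = 0 for the non-binding constraint.
From A_Bᵀ y = c: 4·y_packaging + 1·y_test = 25; 5·y_packaging + 3·y_test = 40.
This yields shadow prices y_packaging = 5, y_test = 5.
Δz = y_test·Δb = 5 × (-1) = -5, so new z* = 745 − 5 = 740.

740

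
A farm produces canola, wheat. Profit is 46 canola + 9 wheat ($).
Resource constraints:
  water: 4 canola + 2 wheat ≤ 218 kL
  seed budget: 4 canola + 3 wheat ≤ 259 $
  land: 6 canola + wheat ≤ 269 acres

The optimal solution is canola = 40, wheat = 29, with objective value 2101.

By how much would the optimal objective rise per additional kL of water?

Binding: water and land. Non-binding: seed budget (12 unused).
Since seed budget is not tight, its dual is 0.
Dual feasibility on the basic columns requires 4·y_water + 6·y_land = 46, 2·y_water + 1·y_land = 9.
Solving: y_water = 1, y_land = 7.
Shadow price of water = 1.

1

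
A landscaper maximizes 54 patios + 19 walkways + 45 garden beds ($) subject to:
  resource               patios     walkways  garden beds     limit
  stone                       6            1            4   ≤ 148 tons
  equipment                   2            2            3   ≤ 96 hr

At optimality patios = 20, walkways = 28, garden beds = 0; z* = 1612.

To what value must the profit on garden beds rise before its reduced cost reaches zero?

46

At the optimum: stone uses 148 of 148 (binding); equipment uses 96 of 96 (binding).
Dual feasibility on the basic columns requires 6·y_stone + 2·y_equipment = 54, 1·y_stone + 2·y_equipment = 19.
This yields shadow prices y_stone = 7, y_equipment = 6.
garden beds enters the basis when its profit ≥ yᵀa₃ = 7·4 + 6·3 = 46.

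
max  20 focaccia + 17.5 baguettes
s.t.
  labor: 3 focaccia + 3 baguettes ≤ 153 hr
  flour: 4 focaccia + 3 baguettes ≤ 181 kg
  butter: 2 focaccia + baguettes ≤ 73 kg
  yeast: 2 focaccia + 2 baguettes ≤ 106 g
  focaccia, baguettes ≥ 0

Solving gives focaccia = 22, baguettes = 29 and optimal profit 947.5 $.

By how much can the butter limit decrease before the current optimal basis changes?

Binding constraints: labor, butter. The basis is B = [[3,3],[2,1]] with det -3.
Per unit decrease in butter, x* moves by d = (-1, 1).
The basis stays optimal until focaccia reaches 0; allowable decrease = 22 kg.

22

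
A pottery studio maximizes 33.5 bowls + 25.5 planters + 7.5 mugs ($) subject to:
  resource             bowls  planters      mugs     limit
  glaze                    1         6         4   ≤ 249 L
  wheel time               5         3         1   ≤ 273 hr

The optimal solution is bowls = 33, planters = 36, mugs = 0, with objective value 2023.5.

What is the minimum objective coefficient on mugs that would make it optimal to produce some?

Check each constraint at x*: glaze 249/249 (tight); wheel time 273/273 (tight).
The binding rows give the dual system: 1·y_glaze + 5·y_wheel time = 33.5 and 6·y_glaze + 3·y_wheel time = 25.5.
This yields shadow prices y_glaze = 1, y_wheel time = 6.5.
mugs enters the basis when its profit ≥ yᵀa₃ = 1·4 + 6.5·1 = 10.5.

10.5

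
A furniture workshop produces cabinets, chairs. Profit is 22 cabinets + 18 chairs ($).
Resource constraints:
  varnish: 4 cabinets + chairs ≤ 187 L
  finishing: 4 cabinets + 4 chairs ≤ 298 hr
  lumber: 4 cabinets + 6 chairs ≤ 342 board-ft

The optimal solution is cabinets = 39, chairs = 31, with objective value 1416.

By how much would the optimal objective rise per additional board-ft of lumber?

2.5

Binding: varnish and lumber. Non-binding: finishing (18 unused).
Since finishing is not tight, its dual is 0.
Dual feasibility on the basic columns requires 4·y_varnish + 4·y_lumber = 22, 1·y_varnish + 6·y_lumber = 18.
This yields shadow prices y_varnish = 3, y_lumber = 2.5.
Shadow price of lumber = 2.5.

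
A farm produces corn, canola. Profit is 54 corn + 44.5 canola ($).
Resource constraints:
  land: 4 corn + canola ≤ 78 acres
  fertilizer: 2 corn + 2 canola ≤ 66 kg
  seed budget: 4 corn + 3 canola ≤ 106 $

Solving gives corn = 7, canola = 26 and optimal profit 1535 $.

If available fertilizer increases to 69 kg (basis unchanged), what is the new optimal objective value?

Check each constraint at x*: land 54/78 (slack 24); fertilizer 66/66 (tight); seed budget 106/106 (tight).
By complementary slackness, y = 0 for the non-binding constraint.
The binding rows give the dual system: 2·y_fertilizer + 4·y_seed budget = 54 and 2·y_fertilizer + 3·y_seed budget = 44.5.
This yields shadow prices y_fertilizer = 8, y_seed budget = 9.5.
Δz = y_fertilizer·Δb = 8 × (3) = 24, so new z* = 1535 + 24 = 1559.

1559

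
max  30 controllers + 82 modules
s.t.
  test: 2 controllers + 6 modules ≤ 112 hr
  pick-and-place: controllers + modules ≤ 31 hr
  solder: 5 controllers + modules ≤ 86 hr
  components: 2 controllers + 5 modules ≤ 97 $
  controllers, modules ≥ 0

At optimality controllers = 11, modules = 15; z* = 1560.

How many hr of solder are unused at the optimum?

16

solder used = 5·11 + 1·15 = 70; slack = 86 − 70 = 16.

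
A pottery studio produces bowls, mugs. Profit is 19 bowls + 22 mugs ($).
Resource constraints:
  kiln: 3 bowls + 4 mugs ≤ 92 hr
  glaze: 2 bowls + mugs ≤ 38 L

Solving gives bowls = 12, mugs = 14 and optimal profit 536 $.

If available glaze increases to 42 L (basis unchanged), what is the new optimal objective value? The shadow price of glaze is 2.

Δb = 4, so new z* = 536 + (2)·(4) = 536 + 8 = 544.

544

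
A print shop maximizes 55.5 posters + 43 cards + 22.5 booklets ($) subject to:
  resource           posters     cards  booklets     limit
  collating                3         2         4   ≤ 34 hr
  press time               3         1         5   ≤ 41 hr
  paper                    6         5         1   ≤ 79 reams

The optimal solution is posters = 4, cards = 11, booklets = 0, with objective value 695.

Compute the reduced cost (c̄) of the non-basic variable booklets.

-9.5

Binding: collating and paper. Non-binding: press time (18 unused).
Since press time is not tight, its dual is 0.
From A_Bᵀ y = c: 3·y_collating + 6·y_paper = 55.5; 2·y_collating + 5·y_paper = 43.
→ y_collating = 6.5 and y_paper = 6.
Reduced cost of booklets: c₃ − yᵀa₃ = 22.5 − (6.5·4 + 6·1) = 22.5 − 32 = -9.5.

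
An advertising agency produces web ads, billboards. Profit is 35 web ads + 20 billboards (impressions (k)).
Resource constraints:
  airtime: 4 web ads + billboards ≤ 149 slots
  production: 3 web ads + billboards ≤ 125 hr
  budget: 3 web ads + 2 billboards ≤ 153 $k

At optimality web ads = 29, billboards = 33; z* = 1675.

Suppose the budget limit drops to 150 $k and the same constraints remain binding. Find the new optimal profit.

Binding: airtime and budget. Non-binding: production (5 unused).
Since production is not tight, its dual is 0.
Dual feasibility on the basic columns requires 4·y_airtime + 3·y_budget = 35, 1·y_airtime + 2·y_budget = 20.
This yields shadow prices y_airtime = 2, y_budget = 9.
Δz = y_budget·Δb = 9 × (-3) = -27, so new z* = 1675 − 27 = 1648.

1648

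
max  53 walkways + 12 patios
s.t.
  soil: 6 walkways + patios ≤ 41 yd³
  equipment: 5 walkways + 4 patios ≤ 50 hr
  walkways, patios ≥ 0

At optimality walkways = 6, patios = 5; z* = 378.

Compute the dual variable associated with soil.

At the optimum: soil uses 41 of 41 (binding); equipment uses 50 of 50 (binding).
The binding rows give the dual system: 6·y_soil + 5·y_equipment = 53 and 1·y_soil + 4·y_equipment = 12.
Solving: y_soil = 8, y_equipment = 1.
Shadow price of soil = 8.

8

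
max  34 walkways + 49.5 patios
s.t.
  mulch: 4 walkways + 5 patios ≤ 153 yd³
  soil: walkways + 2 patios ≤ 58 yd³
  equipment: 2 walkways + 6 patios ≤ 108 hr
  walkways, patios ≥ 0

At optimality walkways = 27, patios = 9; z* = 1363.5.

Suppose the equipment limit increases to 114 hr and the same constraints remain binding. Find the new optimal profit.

Binding: mulch and equipment. Non-binding: soil (13 unused).
Since soil is not tight, its dual is 0.
The binding rows give the dual system: 4·y_mulch + 2·y_equipment = 34 and 5·y_mulch + 6·y_equipment = 49.5.
→ y_mulch = 7.5 and y_equipment = 2.
Δz = y_equipment·Δb = 2 × (6) = 12, so new z* = 1363.5 + 12 = 1375.5.

1375.5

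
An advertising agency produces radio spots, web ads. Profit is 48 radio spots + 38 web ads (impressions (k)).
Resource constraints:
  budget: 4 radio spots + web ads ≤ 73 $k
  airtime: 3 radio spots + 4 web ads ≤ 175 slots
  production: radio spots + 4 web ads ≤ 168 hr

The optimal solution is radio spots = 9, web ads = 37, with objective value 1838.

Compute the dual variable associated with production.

0

Binding: budget and airtime. Non-binding: production (11 unused).
By complementary slackness, y = 0 for the non-binding constraint.
Dual feasibility on the basic columns requires 4·y_budget + 3·y_airtime = 48, 1·y_budget + 4·y_airtime = 38.
→ y_budget = 6 and y_airtime = 8.
Shadow price of production = 0.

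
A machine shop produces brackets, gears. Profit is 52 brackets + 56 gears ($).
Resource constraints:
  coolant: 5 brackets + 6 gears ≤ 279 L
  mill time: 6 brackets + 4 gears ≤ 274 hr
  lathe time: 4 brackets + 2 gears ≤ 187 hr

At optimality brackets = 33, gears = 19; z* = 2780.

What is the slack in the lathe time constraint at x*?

17

lathe time used = 4·33 + 2·19 = 170; slack = 187 − 170 = 17.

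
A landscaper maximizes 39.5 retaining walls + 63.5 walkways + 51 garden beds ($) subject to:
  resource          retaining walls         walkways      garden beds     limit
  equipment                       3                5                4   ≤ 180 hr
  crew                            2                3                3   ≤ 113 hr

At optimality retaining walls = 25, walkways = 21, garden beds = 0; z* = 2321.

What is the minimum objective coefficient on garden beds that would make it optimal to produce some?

At the optimum: equipment uses 180 of 180 (binding); crew uses 113 of 113 (binding).
The binding rows give the dual system: 3·y_equipment + 2·y_crew = 39.5 and 5·y_equipment + 3·y_crew = 63.5.
→ y_equipment = 8.5 and y_crew = 7.
garden beds enters the basis when its profit ≥ yᵀa₃ = 8.5·4 + 7·3 = 55.

55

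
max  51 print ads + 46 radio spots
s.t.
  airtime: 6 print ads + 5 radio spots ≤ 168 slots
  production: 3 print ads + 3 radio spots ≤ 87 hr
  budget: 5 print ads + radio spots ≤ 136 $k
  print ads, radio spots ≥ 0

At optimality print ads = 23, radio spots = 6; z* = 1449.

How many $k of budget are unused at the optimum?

15

budget used = 5·23 + 1·6 = 121; slack = 136 − 121 = 15.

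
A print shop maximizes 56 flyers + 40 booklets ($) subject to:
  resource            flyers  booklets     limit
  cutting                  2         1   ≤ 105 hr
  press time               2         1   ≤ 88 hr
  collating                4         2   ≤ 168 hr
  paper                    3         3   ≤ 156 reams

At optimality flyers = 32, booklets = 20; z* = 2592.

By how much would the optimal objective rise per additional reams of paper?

Check each constraint at x*: cutting 84/105 (slack 21); press time 84/88 (slack 4); collating 168/168 (tight); paper 156/156 (tight).
By complementary slackness, y = 0 for the non-binding constraints.
The binding rows give the dual system: 4·y_collating + 3·y_paper = 56 and 2·y_collating + 3·y_paper = 40.
→ y_collating = 8 and y_paper = 8.
Shadow price of paper = 8.

8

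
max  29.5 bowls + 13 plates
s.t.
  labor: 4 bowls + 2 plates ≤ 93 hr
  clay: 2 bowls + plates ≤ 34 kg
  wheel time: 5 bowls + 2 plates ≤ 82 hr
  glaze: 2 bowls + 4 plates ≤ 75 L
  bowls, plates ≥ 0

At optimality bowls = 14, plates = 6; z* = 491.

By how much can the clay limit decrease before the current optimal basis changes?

1.2

Binding constraints: clay, wheel time. The basis is B = [[2,1],[5,2]] with det -1.
Per unit decrease in clay, x* moves by d = (2, -5).
The basis stays optimal until plates reaches 0; allowable decrease = 1.2 kg.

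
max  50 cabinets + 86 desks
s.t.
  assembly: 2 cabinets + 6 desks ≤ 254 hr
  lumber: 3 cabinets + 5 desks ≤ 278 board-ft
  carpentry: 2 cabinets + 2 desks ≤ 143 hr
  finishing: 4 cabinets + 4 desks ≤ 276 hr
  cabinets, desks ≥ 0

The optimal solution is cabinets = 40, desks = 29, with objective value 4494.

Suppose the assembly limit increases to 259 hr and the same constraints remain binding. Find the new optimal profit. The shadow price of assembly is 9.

Δb = 5, so new z* = 4494 + (9)·(5) = 4494 + 45 = 4539.

4539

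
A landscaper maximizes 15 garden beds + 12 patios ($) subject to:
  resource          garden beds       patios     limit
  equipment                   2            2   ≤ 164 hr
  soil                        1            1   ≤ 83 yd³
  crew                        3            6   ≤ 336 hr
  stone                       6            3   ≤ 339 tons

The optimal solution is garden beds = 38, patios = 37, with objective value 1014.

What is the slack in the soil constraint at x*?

8

soil used = 1·38 + 1·37 = 75; slack = 83 − 75 = 8.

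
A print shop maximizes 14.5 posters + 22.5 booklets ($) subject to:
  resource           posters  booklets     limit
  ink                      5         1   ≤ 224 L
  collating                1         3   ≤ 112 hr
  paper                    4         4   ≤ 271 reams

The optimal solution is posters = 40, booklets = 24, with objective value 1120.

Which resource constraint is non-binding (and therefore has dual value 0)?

paper

ink: 224/224 (binding)
collating: 112/112 (binding)
paper: 256/271 (slack 15)
By complementary slackness, a constraint with positive slack has shadow price 0 → paper.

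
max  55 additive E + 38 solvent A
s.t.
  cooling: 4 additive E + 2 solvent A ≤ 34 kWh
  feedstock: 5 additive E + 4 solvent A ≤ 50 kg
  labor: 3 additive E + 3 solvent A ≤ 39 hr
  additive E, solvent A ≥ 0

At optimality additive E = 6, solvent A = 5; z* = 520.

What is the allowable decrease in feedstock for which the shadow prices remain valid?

7.5

Binding constraints: cooling, feedstock. The basis is B = [[4,2],[5,4]] with det 6.
Per unit decrease in feedstock, x* moves by d = (0.3333, -0.6667).
The basis stays optimal until solvent A reaches 0; allowable decrease = 7.5 kg.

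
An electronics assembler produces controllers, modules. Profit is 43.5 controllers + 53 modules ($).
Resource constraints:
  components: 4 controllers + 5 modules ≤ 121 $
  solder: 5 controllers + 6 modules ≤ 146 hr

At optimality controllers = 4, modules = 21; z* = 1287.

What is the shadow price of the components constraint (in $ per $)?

At the optimum: components uses 121 of 121 (binding); solder uses 146 of 146 (binding).
The binding rows give the dual system: 4·y_components + 5·y_solder = 43.5 and 5·y_components + 6·y_solder = 53.
→ y_components = 4 and y_solder = 5.5.
Shadow price of components = 4.

4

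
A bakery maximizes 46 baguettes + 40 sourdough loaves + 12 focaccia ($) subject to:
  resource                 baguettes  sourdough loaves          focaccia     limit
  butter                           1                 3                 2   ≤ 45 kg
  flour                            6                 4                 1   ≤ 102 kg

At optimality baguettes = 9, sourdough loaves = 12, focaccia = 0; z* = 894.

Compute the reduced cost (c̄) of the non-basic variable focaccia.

Both butter and flour are binding at x*.
The binding rows give the dual system: 1·y_butter + 6·y_flour = 46 and 3·y_butter + 4·y_flour = 40.
This yields shadow prices y_butter = 4, y_flour = 7.
Reduced cost of focaccia: c₃ − yᵀa₃ = 12 − (4·2 + 7·1) = 12 − 15 = -3.

-3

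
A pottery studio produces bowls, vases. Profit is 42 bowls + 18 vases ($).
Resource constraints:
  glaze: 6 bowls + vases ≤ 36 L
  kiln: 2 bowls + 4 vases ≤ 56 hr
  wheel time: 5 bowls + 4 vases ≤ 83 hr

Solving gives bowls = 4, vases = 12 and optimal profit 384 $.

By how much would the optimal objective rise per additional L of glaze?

6

Binding: glaze and kiln. Non-binding: wheel time (15 unused).
By complementary slackness, y = 0 for the non-binding constraint.
From A_Bᵀ y = c: 6·y_glaze + 2·y_kiln = 42; 1·y_glaze + 4·y_kiln = 18.
This yields shadow prices y_glaze = 6, y_kiln = 3.
Shadow price of glaze = 6.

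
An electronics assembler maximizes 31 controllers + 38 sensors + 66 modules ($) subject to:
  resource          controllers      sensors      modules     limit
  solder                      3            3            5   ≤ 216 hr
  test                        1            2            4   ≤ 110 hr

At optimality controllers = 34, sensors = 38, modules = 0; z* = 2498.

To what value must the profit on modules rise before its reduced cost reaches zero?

68

At the optimum: solder uses 216 of 216 (binding); test uses 110 of 110 (binding).
The binding rows give the dual system: 3·y_solder + 1·y_test = 31 and 3·y_solder + 2·y_test = 38.
→ y_solder = 8 and y_test = 7.
modules enters the basis when its profit ≥ yᵀa₃ = 8·5 + 7·4 = 68.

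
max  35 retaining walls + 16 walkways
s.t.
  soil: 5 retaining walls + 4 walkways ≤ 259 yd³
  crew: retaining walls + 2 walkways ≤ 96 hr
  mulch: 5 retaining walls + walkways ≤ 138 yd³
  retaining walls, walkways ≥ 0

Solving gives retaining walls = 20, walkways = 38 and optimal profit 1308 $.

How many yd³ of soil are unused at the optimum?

soil used = 5·20 + 4·38 = 252; slack = 259 − 252 = 7.

7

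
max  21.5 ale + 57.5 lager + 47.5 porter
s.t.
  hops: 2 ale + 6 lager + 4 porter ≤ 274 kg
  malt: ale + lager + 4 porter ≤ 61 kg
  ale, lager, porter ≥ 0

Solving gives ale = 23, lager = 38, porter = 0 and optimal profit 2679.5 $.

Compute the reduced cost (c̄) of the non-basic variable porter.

-2.5

Check each constraint at x*: hops 274/274 (tight); malt 61/61 (tight).
Dual feasibility on the basic columns requires 2·y_hops + 1·y_malt = 21.5, 6·y_hops + 1·y_malt = 57.5.
→ y_hops = 9 and y_malt = 3.5.
Reduced cost of porter: c₃ − yᵀa₃ = 47.5 − (9·4 + 3.5·4) = 47.5 − 50 = -2.5.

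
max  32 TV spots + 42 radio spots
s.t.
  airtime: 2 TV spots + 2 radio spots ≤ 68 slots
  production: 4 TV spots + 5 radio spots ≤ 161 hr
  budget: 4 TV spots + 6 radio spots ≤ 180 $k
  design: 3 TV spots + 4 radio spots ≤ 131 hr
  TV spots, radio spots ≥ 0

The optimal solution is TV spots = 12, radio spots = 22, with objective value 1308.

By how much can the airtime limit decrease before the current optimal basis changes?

8

Binding constraints: airtime, budget. The basis is B = [[2,2],[4,6]] with det 4.
Per unit decrease in airtime, x* moves by d = (-1.5, 1).
The basis stays optimal until TV spots reaches 0; allowable decrease = 8 slots.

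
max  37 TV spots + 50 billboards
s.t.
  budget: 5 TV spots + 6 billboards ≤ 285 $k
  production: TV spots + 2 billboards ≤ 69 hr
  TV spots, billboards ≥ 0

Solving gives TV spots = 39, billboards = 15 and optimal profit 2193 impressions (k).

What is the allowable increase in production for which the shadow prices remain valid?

Binding constraints: budget, production. The basis is B = [[5,6],[1,2]] with det 4.
Per unit increase in production, x* moves by d = (-1.5, 1.25).
The basis stays optimal until TV spots reaches 0; allowable increase = 26 hr.

26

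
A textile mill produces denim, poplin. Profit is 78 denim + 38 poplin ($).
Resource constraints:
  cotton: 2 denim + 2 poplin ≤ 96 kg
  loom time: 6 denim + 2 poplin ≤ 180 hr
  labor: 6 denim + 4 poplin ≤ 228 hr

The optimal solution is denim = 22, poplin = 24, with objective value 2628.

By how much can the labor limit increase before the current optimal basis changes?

Binding constraints: loom time, labor. The basis is B = [[6,2],[6,4]] with det 12.
Per unit increase in labor, x* moves by d = (-0.1667, 0.5).
The basis stays optimal until cotton becomes binding; allowable increase = 6 hr.

6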